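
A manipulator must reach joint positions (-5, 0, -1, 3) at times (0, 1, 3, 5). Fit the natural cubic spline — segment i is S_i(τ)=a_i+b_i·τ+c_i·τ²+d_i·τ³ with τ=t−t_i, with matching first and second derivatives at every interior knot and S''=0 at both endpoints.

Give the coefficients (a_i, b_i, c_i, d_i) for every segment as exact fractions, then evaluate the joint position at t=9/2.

Δ: Δ0=5, Δ1=-1/2, Δ2=2
row 1: diag=6, rhs=-33; c'=1/3, d'=-11/2
row 2: denom=8−2·1/3=22/3; d'=(15−2·-11/2)/(22/3)=39/11
back: M2=39/11
back: M1=-11/2−1/3·39/11=-147/22
M: M0=0, M1=-147/22, M2=39/11, M3=0
seg 0: a=-5, c=M0/2=0, d=(M1−M0)/(6·1)=-49/44, b=Δ0−h0·(2M0+M1)/6=269/44
seg 1: a=0, c=M1/2=-147/44, d=(M2−M1)/(6·2)=75/88, b=Δ1−h1·(2M1+M2)/6=61/22
seg 2: a=-1, c=M2/2=39/22, d=(M3−M2)/(6·2)=-13/44, b=Δ2−h2·(2M2+M3)/6=-4/11
t_q=9/2 → seg 2, τ=3/2; S=-1+-4/11·τ+39/22·τ²+-13/44·τ³=509/352

  seg 0: a=-5 b=269/44 c=0 d=-49/44
  seg 1: a=0 b=61/22 c=-147/44 d=75/88
  seg 2: a=-1 b=-4/11 c=39/22 d=-13/44
S(9/2) = 509/352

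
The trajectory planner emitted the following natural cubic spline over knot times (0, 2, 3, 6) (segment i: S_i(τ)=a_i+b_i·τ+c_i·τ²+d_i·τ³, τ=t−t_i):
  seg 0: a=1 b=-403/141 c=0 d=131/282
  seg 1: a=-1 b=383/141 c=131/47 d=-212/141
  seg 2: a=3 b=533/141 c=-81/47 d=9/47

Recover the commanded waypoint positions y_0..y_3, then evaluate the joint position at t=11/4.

y_0 = S_0(0) = a_0 = 1
y_1 = S_1(0) = a_1 = -1
y_2 = S_2(0) = a_2 = 3
y_3 = S_2(3) = 4
t_q=11/4 is in segment 1 (τ=3/4); S_1(τ)=741/376

y_0=1 y_1=-1 y_2=3 y_3=4
S(11/4) = 741/376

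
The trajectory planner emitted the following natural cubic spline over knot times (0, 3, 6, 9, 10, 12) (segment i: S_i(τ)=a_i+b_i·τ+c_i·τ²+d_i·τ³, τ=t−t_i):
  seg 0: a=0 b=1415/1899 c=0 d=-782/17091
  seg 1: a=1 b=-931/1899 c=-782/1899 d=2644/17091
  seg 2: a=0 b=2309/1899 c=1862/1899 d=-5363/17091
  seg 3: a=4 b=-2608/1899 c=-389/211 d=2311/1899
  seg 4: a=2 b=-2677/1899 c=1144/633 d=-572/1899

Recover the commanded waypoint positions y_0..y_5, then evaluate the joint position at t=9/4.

y_0=0 y_1=1 y_2=0 y_3=4 y_4=2 y_5=4
S(9/4) = 7801/6752

y_0 = S_0(0) = a_0 = 0
y_1 = S_1(0) = a_1 = 1
y_2 = S_2(0) = a_2 = 0
y_3 = S_3(0) = a_3 = 4
y_4 = S_4(0) = a_4 = 2
y_5 = S_4(2) = 4
t_q=9/4 is in segment 0 (τ=9/4); S_0(τ)=7801/6752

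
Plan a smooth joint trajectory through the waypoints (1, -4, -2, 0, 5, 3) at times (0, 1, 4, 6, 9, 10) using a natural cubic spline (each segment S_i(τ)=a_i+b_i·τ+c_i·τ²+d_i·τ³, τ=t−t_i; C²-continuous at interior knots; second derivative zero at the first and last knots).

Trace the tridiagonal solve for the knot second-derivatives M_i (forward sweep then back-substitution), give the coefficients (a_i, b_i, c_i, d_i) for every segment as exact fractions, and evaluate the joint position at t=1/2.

Δ: Δ0=-5, Δ1=2/3, Δ2=1, Δ3=5/3, Δ4=-2
row 1: diag=8, rhs=34; c'=3/8, d'=17/4
row 2: denom=10−3·3/8=71/8; d'=(2−3·17/4)/(71/8)=-86/71
row 3: denom=10−2·16/71=678/71; d'=(4−2·-86/71)/(678/71)=76/113
row 4: denom=8−3·71/226=1595/226; d'=(-22−3·76/113)/(1595/226)=-5428/1595
back: M4=-5428/1595
back: M3=76/113−71/226·-5428/1595=2778/1595
back: M2=-86/71−16/71·2778/1595=-2558/1595
back: M1=17/4−3/8·-2558/1595=7738/1595
M: M0=0, M1=7738/1595, M2=-2558/1595, M3=2778/1595, M4=-5428/1595, M5=0
seg 0: a=1, c=M0/2=0, d=(M1−M0)/(6·1)=3869/4785, b=Δ0−h0·(2M0+M1)/6=-27794/4785
seg 1: a=-4, c=M1/2=3869/1595, d=(M2−M1)/(6·3)=-52/145, b=Δ1−h1·(2M1+M2)/6=-16187/4785
seg 2: a=-2, c=M2/2=-1279/1595, d=(M3−M2)/(6·2)=46/165, b=Δ2−h2·(2M2+M3)/6=7123/4785
seg 3: a=0, c=M3/2=1389/1595, d=(M4−M3)/(6·3)=-373/1305, b=Δ3−h3·(2M3+M4)/6=7783/4785
seg 4: a=5, c=M4/2=-2714/1595, d=(M5−M4)/(6·1)=2714/4785, b=Δ4−h4·(2M4+M5)/6=-4142/4785
t_q=1/2 → seg 0, τ=1/2; S=1+-27794/4785·τ+0·τ²+3869/4785·τ³=-23009/12760

  seg 0: a=1 b=-27794/4785 c=0 d=3869/4785
  seg 1: a=-4 b=-16187/4785 c=3869/1595 d=-52/145
  seg 2: a=-2 b=7123/4785 c=-1279/1595 d=46/165
  seg 3: a=0 b=7783/4785 c=1389/1595 d=-373/1305
  seg 4: a=5 b=-4142/4785 c=-2714/1595 d=2714/4785
S(1/2) = -23009/12760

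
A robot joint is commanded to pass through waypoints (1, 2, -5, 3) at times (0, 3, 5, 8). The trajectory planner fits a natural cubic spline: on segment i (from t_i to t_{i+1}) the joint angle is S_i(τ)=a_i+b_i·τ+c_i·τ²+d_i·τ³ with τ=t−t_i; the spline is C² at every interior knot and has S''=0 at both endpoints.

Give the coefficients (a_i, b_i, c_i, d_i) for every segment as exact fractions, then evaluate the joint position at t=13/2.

  seg 0: a=1 b=23/12 c=0 d=-19/108
  seg 1: a=2 b=-17/6 c=-19/12 d=5/8
  seg 2: a=-5 b=-5/3 c=13/6 d=-13/54
S(13/2) = -55/16

Δ: Δ0=1/3, Δ1=-7/2, Δ2=8/3
row 1: diag=10, rhs=-23; c'=1/5, d'=-23/10
row 2: denom=10−2·1/5=48/5; d'=(37−2·-23/10)/(48/5)=13/3
back: M2=13/3
back: M1=-23/10−1/5·13/3=-19/6
M: M0=0, M1=-19/6, M2=13/3, M3=0
seg 0: a=1, c=M0/2=0, d=(M1−M0)/(6·3)=-19/108, b=Δ0−h0·(2M0+M1)/6=23/12
seg 1: a=2, c=M1/2=-19/12, d=(M2−M1)/(6·2)=5/8, b=Δ1−h1·(2M1+M2)/6=-17/6
seg 2: a=-5, c=M2/2=13/6, d=(M3−M2)/(6·3)=-13/54, b=Δ2−h2·(2M2+M3)/6=-5/3
t_q=13/2 → seg 2, τ=3/2; S=-5+-5/3·τ+13/6·τ²+-13/54·τ³=-55/16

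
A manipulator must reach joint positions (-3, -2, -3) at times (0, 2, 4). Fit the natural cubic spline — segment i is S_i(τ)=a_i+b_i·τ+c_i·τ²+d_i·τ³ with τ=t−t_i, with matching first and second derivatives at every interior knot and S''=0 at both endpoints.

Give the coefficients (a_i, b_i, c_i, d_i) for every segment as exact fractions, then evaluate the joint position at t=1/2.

Δ: Δ0=1/2, Δ1=-1/2
row 1: diag=8, rhs=-6; c'=1/4, d'=-3/4
back: M1=-3/4
M: M0=0, M1=-3/4, M2=0
seg 0: a=-3, c=M0/2=0, d=(M1−M0)/(6·2)=-1/16, b=Δ0−h0·(2M0+M1)/6=3/4
seg 1: a=-2, c=M1/2=-3/8, d=(M2−M1)/(6·2)=1/16, b=Δ1−h1·(2M1+M2)/6=0
t_q=1/2 → seg 0, τ=1/2; S=-3+3/4·τ+0·τ²+-1/16·τ³=-337/128

  seg 0: a=-3 b=3/4 c=0 d=-1/16
  seg 1: a=-2 b=0 c=-3/8 d=1/16
S(1/2) = -337/128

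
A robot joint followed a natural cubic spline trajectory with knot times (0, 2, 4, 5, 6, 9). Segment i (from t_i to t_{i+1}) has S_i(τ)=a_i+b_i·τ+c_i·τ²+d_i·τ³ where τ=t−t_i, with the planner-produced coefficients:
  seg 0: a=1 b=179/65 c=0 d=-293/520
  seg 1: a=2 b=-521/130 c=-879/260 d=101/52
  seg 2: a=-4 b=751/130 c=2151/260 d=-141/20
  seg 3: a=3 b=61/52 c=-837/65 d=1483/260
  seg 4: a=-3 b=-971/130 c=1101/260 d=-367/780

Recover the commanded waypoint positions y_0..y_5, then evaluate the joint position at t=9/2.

y_0 = S_0(0) = a_0 = 1
y_1 = S_1(0) = a_1 = 2
y_2 = S_2(0) = a_2 = -4
y_3 = S_3(0) = a_3 = 3
y_4 = S_4(0) = a_4 = -3
y_5 = S_4(3) = 0
t_q=9/2 is in segment 2 (τ=1/2); S_2(τ)=157/2080

y_0=1 y_1=2 y_2=-4 y_3=3 y_4=-3 y_5=0
S(9/2) = 157/2080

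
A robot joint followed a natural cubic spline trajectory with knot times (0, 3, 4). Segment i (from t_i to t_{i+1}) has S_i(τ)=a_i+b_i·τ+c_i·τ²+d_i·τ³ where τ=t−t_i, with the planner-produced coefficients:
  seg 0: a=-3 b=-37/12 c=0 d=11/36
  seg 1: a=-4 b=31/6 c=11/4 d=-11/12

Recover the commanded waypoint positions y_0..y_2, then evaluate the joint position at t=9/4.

y_0 = S_0(0) = a_0 = -3
y_1 = S_1(0) = a_1 = -4
y_2 = S_1(1) = 3
t_q=9/4 is in segment 0 (τ=9/4); S_0(τ)=-1653/256

y_0=-3 y_1=-4 y_2=3
S(9/4) = -1653/256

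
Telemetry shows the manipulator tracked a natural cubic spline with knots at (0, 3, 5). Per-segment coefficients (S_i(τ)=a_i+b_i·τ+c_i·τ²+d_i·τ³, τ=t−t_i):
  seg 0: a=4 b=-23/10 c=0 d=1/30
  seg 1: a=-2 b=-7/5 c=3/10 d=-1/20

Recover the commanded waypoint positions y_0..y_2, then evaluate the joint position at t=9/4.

y_0=4 y_1=-2 y_2=-4
S(9/4) = -509/640

y_0 = S_0(0) = a_0 = 4
y_1 = S_1(0) = a_1 = -2
y_2 = S_1(2) = -4
t_q=9/4 is in segment 0 (τ=9/4); S_0(τ)=-509/640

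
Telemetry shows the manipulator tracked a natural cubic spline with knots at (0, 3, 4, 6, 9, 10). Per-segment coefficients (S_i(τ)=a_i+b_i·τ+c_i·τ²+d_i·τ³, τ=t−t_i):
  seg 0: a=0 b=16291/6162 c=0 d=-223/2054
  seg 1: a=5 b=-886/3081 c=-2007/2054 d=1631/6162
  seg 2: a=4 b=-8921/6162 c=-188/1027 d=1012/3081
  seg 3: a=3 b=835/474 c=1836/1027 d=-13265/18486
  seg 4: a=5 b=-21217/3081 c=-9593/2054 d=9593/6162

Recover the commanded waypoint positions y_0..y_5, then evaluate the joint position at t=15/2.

y_0=0 y_1=5 y_2=4 y_3=3 y_4=5 y_5=-5
S(15/2) = 119017/16432

y_0 = S_0(0) = a_0 = 0
y_1 = S_1(0) = a_1 = 5
y_2 = S_2(0) = a_2 = 4
y_3 = S_3(0) = a_3 = 3
y_4 = S_4(0) = a_4 = 5
y_5 = S_4(1) = -5
t_q=15/2 is in segment 3 (τ=3/2); S_3(τ)=119017/16432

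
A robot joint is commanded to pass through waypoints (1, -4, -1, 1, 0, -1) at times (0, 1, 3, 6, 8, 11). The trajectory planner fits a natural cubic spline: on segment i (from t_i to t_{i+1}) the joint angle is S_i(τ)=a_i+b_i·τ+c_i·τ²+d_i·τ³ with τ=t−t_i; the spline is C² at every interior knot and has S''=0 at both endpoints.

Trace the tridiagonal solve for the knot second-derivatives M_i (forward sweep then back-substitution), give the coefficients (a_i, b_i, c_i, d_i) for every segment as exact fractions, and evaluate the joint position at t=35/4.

  seg 0: a=1 b=-29923/4836 c=0 d=5743/4836
  seg 1: a=-4 b=-6347/2418 c=5743/1612 d=-7255/9672
  seg 2: a=-1 b=3173/1209 c=-378/403 d=115/1209
  seg 3: a=1 b=-526/1209 c=-33/403 d=239/9672
  seg 4: a=0 b=-1127/2418 c=107/1612 d=-107/14508
S(35/4) = -32533/103168

Δ: Δ0=-5, Δ1=3/2, Δ2=2/3, Δ3=-1/2, Δ4=-1/3
row 1: diag=6, rhs=39; c'=1/3, d'=13/2
row 2: denom=10−2·1/3=28/3; d'=(-5−2·13/2)/(28/3)=-27/14
row 3: denom=10−3·9/28=253/28; d'=(-7−3·-27/14)/(253/28)=-34/253
row 4: denom=10−2·56/253=2418/253; d'=(1−2·-34/253)/(2418/253)=107/806
back: M4=107/806
back: M3=-34/253−56/253·107/806=-66/403
back: M2=-27/14−9/28·-66/403=-756/403
back: M1=13/2−1/3·-756/403=5743/806
M: M0=0, M1=5743/806, M2=-756/403, M3=-66/403, M4=107/806, M5=0
seg 0: a=1, c=M0/2=0, d=(M1−M0)/(6·1)=5743/4836, b=Δ0−h0·(2M0+M1)/6=-29923/4836
seg 1: a=-4, c=M1/2=5743/1612, d=(M2−M1)/(6·2)=-7255/9672, b=Δ1−h1·(2M1+M2)/6=-6347/2418
seg 2: a=-1, c=M2/2=-378/403, d=(M3−M2)/(6·3)=115/1209, b=Δ2−h2·(2M2+M3)/6=3173/1209
seg 3: a=1, c=M3/2=-33/403, d=(M4−M3)/(6·2)=239/9672, b=Δ3−h3·(2M3+M4)/6=-526/1209
seg 4: a=0, c=M4/2=107/1612, d=(M5−M4)/(6·3)=-107/14508, b=Δ4−h4·(2M4+M5)/6=-1127/2418
t_q=35/4 → seg 4, τ=3/4; S=0+-1127/2418·τ+107/1612·τ²+-107/14508·τ³=-32533/103168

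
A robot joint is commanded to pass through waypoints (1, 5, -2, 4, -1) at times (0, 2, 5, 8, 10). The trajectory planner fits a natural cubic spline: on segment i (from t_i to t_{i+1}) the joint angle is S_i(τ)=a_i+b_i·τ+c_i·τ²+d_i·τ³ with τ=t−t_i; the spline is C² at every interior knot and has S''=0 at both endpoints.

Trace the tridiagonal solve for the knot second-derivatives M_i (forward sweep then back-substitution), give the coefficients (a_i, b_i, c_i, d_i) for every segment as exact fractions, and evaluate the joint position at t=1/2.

Δ: Δ0=2, Δ1=-7/3, Δ2=2, Δ3=-5/2
row 1: diag=10, rhs=-26; c'=3/10, d'=-13/5
row 2: denom=12−3·3/10=111/10; d'=(26−3·-13/5)/(111/10)=338/111
row 3: denom=10−3·10/37=340/37; d'=(-27−3·338/111)/(340/37)=-1337/340
back: M3=-1337/340
back: M2=338/111−10/37·-1337/340=419/102
back: M1=-13/5−3/10·419/102=-1303/340
M: M0=0, M1=-1303/340, M2=419/102, M3=-1337/340, M4=0
seg 0: a=1, c=M0/2=0, d=(M1−M0)/(6·2)=-1303/4080, b=Δ0−h0·(2M0+M1)/6=3343/1020
seg 1: a=5, c=M1/2=-1303/680, d=(M2−M1)/(6·3)=8099/18360, b=Δ1−h1·(2M1+M2)/6=-283/510
seg 2: a=-2, c=M2/2=419/204, d=(M3−M2)/(6·3)=-8201/18360, b=Δ2−h2·(2M2+M3)/6=-17/120
seg 3: a=4, c=M3/2=-1337/680, d=(M4−M3)/(6·2)=1337/4080, b=Δ3−h3·(2M3+M4)/6=31/255
t_q=1/2 → seg 0, τ=1/2; S=1+3343/1020·τ+0·τ²+-1303/4080·τ³=5655/2176

  seg 0: a=1 b=3343/1020 c=0 d=-1303/4080
  seg 1: a=5 b=-283/510 c=-1303/680 d=8099/18360
  seg 2: a=-2 b=-17/120 c=419/204 d=-8201/18360
  seg 3: a=4 b=31/255 c=-1337/680 d=1337/4080
S(1/2) = 5655/2176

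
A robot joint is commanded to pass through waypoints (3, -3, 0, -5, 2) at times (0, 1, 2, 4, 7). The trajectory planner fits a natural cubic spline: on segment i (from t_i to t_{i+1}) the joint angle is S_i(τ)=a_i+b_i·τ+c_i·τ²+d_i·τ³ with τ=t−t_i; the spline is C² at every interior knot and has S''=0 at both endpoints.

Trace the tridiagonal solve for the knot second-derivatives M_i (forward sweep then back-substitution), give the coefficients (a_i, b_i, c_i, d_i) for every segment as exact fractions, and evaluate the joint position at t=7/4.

  seg 0: a=3 b=-2779/321 c=0 d=853/321
  seg 1: a=-3 b=-220/321 c=853/107 d=-1376/321
  seg 2: a=0 b=770/321 c=-523/107 d=3131/2568
  seg 3: a=-5 b=-1619/642 c=1039/428 d=-1039/3852
S(7/4) = -1435/1712

Δ: Δ0=-6, Δ1=3, Δ2=-5/2, Δ3=7/3
row 1: diag=4, rhs=54; c'=1/4, d'=27/2
row 2: denom=6−1·1/4=23/4; d'=(-33−1·27/2)/(23/4)=-186/23
row 3: denom=10−2·8/23=214/23; d'=(29−2·-186/23)/(214/23)=1039/214
back: M3=1039/214
back: M2=-186/23−8/23·1039/214=-1046/107
back: M1=27/2−1/4·-1046/107=1706/107
M: M0=0, M1=1706/107, M2=-1046/107, M3=1039/214, M4=0
seg 0: a=3, c=M0/2=0, d=(M1−M0)/(6·1)=853/321, b=Δ0−h0·(2M0+M1)/6=-2779/321
seg 1: a=-3, c=M1/2=853/107, d=(M2−M1)/(6·1)=-1376/321, b=Δ1−h1·(2M1+M2)/6=-220/321
seg 2: a=0, c=M2/2=-523/107, d=(M3−M2)/(6·2)=3131/2568, b=Δ2−h2·(2M2+M3)/6=770/321
seg 3: a=-5, c=M3/2=1039/428, d=(M4−M3)/(6·3)=-1039/3852, b=Δ3−h3·(2M3+M4)/6=-1619/642
t_q=7/4 → seg 1, τ=3/4; S=-3+-220/321·τ+853/107·τ²+-1376/321·τ³=-1435/1712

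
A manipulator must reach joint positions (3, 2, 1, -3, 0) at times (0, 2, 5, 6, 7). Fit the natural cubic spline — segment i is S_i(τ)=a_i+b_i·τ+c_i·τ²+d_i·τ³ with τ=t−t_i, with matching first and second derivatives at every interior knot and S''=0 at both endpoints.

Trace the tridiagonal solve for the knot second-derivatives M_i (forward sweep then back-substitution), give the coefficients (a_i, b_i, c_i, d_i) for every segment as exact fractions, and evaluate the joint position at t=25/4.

  seg 0: a=3 b=-416/411 c=0 d=421/3288
  seg 1: a=2 b=431/822 c=421/548 d=-1733/4932
  seg 2: a=1 b=-7157/1644 c=-328/137 d=4517/1644
  seg 3: a=-3 b=-739/822 c=3205/548 d=-3205/1644
S(25/4) = -101347/35072

Δ: Δ0=-1/2, Δ1=-1/3, Δ2=-4, Δ3=3
row 1: diag=10, rhs=1; c'=3/10, d'=1/10
row 2: denom=8−3·3/10=71/10; d'=(-22−3·1/10)/(71/10)=-223/71
row 3: denom=4−1·10/71=274/71; d'=(42−1·-223/71)/(274/71)=3205/274
back: M3=3205/274
back: M2=-223/71−10/71·3205/274=-656/137
back: M1=1/10−3/10·-656/137=421/274
M: M0=0, M1=421/274, M2=-656/137, M3=3205/274, M4=0
seg 0: a=3, c=M0/2=0, d=(M1−M0)/(6·2)=421/3288, b=Δ0−h0·(2M0+M1)/6=-416/411
seg 1: a=2, c=M1/2=421/548, d=(M2−M1)/(6·3)=-1733/4932, b=Δ1−h1·(2M1+M2)/6=431/822
seg 2: a=1, c=M2/2=-328/137, d=(M3−M2)/(6·1)=4517/1644, b=Δ2−h2·(2M2+M3)/6=-7157/1644
seg 3: a=-3, c=M3/2=3205/548, d=(M4−M3)/(6·1)=-3205/1644, b=Δ3−h3·(2M3+M4)/6=-739/822
t_q=25/4 → seg 3, τ=1/4; S=-3+-739/822·τ+3205/548·τ²+-3205/1644·τ³=-101347/35072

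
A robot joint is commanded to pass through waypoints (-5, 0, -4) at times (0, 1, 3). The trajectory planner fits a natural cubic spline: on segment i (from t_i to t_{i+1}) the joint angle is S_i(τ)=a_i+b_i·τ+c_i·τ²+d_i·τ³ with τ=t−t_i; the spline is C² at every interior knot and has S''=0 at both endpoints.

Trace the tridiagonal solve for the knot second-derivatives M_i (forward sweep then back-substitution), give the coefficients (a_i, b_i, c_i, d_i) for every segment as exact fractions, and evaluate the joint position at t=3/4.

  seg 0: a=-5 b=37/6 c=0 d=-7/6
  seg 1: a=0 b=8/3 c=-7/2 d=7/12
S(3/4) = -111/128

Δ: Δ0=5, Δ1=-2
row 1: diag=6, rhs=-42; c'=1/3, d'=-7
back: M1=-7
M: M0=0, M1=-7, M2=0
seg 0: a=-5, c=M0/2=0, d=(M1−M0)/(6·1)=-7/6, b=Δ0−h0·(2M0+M1)/6=37/6
seg 1: a=0, c=M1/2=-7/2, d=(M2−M1)/(6·2)=7/12, b=Δ1−h1·(2M1+M2)/6=8/3
t_q=3/4 → seg 0, τ=3/4; S=-5+37/6·τ+0·τ²+-7/6·τ³=-111/128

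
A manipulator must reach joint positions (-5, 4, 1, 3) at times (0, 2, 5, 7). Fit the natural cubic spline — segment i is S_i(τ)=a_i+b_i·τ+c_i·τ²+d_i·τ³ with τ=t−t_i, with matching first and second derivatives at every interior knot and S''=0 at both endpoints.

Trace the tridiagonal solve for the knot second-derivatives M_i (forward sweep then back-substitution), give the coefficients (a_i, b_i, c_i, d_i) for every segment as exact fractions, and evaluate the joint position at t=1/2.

Δ: Δ0=9/2, Δ1=-1, Δ2=1
row 1: diag=10, rhs=-33; c'=3/10, d'=-33/10
row 2: denom=10−3·3/10=91/10; d'=(12−3·-33/10)/(91/10)=219/91
back: M2=219/91
back: M1=-33/10−3/10·219/91=-366/91
M: M0=0, M1=-366/91, M2=219/91, M3=0
seg 0: a=-5, c=M0/2=0, d=(M1−M0)/(6·2)=-61/182, b=Δ0−h0·(2M0+M1)/6=1063/182
seg 1: a=4, c=M1/2=-183/91, d=(M2−M1)/(6·3)=5/14, b=Δ1−h1·(2M1+M2)/6=331/182
seg 2: a=1, c=M2/2=219/182, d=(M3−M2)/(6·2)=-73/364, b=Δ2−h2·(2M2+M3)/6=-55/91
t_q=1/2 → seg 0, τ=1/2; S=-5+1063/182·τ+0·τ²+-61/182·τ³=-3089/1456

  seg 0: a=-5 b=1063/182 c=0 d=-61/182
  seg 1: a=4 b=331/182 c=-183/91 d=5/14
  seg 2: a=1 b=-55/91 c=219/182 d=-73/364
S(1/2) = -3089/1456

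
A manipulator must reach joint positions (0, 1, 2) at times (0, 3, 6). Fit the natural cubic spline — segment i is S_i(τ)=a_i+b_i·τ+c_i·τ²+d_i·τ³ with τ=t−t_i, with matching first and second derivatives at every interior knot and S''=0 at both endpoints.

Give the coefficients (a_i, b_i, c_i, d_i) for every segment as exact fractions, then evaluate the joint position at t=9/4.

Δ: Δ0=1/3, Δ1=1/3
row 1: diag=12, rhs=0; c'=1/4, d'=0
back: M1=0
M: M0=0, M1=0, M2=0
seg 0: a=0, c=M0/2=0, d=(M1−M0)/(6·3)=0, b=Δ0−h0·(2M0+M1)/6=1/3
seg 1: a=1, c=M1/2=0, d=(M2−M1)/(6·3)=0, b=Δ1−h1·(2M1+M2)/6=1/3
t_q=9/4 → seg 0, τ=9/4; S=0+1/3·τ+0·τ²+0·τ³=3/4

  seg 0: a=0 b=1/3 c=0 d=0
  seg 1: a=1 b=1/3 c=0 d=0
S(9/4) = 3/4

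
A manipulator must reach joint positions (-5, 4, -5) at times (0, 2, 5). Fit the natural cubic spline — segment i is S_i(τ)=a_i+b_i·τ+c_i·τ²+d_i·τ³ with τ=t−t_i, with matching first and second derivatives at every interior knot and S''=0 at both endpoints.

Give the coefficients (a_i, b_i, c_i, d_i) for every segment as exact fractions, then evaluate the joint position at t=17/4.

Δ: Δ0=9/2, Δ1=-3
row 1: diag=10, rhs=-45; c'=3/10, d'=-9/2
back: M1=-9/2
M: M0=0, M1=-9/2, M2=0
seg 0: a=-5, c=M0/2=0, d=(M1−M0)/(6·2)=-3/8, b=Δ0−h0·(2M0+M1)/6=6
seg 1: a=4, c=M1/2=-9/4, d=(M2−M1)/(6·3)=1/4, b=Δ1−h1·(2M1+M2)/6=3/2
t_q=17/4 → seg 1, τ=9/4; S=4+3/2·τ+-9/4·τ²+1/4·τ³=-299/256

  seg 0: a=-5 b=6 c=0 d=-3/8
  seg 1: a=4 b=3/2 c=-9/4 d=1/4
S(17/4) = -299/256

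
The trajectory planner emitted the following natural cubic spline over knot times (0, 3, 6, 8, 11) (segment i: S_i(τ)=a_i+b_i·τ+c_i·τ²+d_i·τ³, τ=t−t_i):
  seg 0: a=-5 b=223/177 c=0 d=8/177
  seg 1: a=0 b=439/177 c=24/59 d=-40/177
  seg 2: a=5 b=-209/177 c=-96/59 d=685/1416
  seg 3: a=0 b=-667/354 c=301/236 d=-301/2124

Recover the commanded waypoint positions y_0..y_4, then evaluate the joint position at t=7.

y_0 = S_0(0) = a_0 = -5
y_1 = S_1(0) = a_1 = 0
y_2 = S_2(0) = a_2 = 5
y_3 = S_3(0) = a_3 = 0
y_4 = S_3(3) = 2
t_q=7 is in segment 2 (τ=1); S_2(τ)=1263/472

y_0=-5 y_1=0 y_2=5 y_3=0 y_4=2
S(7) = 1263/472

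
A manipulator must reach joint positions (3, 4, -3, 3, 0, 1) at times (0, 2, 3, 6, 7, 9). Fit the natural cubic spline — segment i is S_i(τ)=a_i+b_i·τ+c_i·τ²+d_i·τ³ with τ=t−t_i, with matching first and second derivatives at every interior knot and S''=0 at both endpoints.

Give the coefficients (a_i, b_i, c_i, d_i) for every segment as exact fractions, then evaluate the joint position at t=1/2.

Δ: Δ0=1/2, Δ1=-7, Δ2=2, Δ3=-3, Δ4=1/2
row 1: diag=6, rhs=-45; c'=1/6, d'=-15/2
row 2: denom=8−1·1/6=47/6; d'=(54−1·-15/2)/(47/6)=369/47
row 3: denom=8−3·18/47=322/47; d'=(-30−3·369/47)/(322/47)=-2517/322
row 4: denom=6−1·47/322=1885/322; d'=(21−1·-2517/322)/(1885/322)=9279/1885
back: M4=9279/1885
back: M3=-2517/322−47/322·9279/1885=-16089/1885
back: M2=369/47−18/47·-16089/1885=20961/1885
back: M1=-15/2−1/6·20961/1885=-17631/1885
M: M0=0, M1=-17631/1885, M2=20961/1885, M3=-16089/1885, M4=9279/1885, M5=0
seg 0: a=3, c=M0/2=0, d=(M1−M0)/(6·2)=-5877/7540, b=Δ0−h0·(2M0+M1)/6=13639/3770
seg 1: a=4, c=M1/2=-17631/3770, d=(M2−M1)/(6·1)=6432/1885, b=Δ1−h1·(2M1+M2)/6=-21623/3770
seg 2: a=-3, c=M2/2=20961/3770, d=(M3−M2)/(6·3)=-95/87, b=Δ2−h2·(2M2+M3)/6=-18293/3770
seg 3: a=3, c=M3/2=-16089/3770, d=(M4−M3)/(6·1)=4228/1885, b=Δ3−h3·(2M3+M4)/6=-3677/3770
seg 4: a=0, c=M4/2=9279/3770, d=(M5−M4)/(6·2)=-3093/7540, b=Δ4−h4·(2M4+M5)/6=-10487/3770
t_q=1/2 → seg 0, τ=1/2; S=3+13639/3770·τ+0·τ²+-5877/7540·τ³=56839/12064

  seg 0: a=3 b=13639/3770 c=0 d=-5877/7540
  seg 1: a=4 b=-21623/3770 c=-17631/3770 d=6432/1885
  seg 2: a=-3 b=-18293/3770 c=20961/3770 d=-95/87
  seg 3: a=3 b=-3677/3770 c=-16089/3770 d=4228/1885
  seg 4: a=0 b=-10487/3770 c=9279/3770 d=-3093/7540
S(1/2) = 56839/12064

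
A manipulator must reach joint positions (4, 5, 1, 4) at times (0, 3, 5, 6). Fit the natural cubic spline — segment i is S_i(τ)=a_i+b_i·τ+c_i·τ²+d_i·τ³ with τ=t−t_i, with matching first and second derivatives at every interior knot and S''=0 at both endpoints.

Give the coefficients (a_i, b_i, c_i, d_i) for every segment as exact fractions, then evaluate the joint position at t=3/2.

Δ: Δ0=1/3, Δ1=-2, Δ2=3
row 1: diag=10, rhs=-14; c'=1/5, d'=-7/5
row 2: denom=6−2·1/5=28/5; d'=(30−2·-7/5)/(28/5)=41/7
back: M2=41/7
back: M1=-7/5−1/5·41/7=-18/7
M: M0=0, M1=-18/7, M2=41/7, M3=0
seg 0: a=4, c=M0/2=0, d=(M1−M0)/(6·3)=-1/7, b=Δ0−h0·(2M0+M1)/6=34/21
seg 1: a=5, c=M1/2=-9/7, d=(M2−M1)/(6·2)=59/84, b=Δ1−h1·(2M1+M2)/6=-47/21
seg 2: a=1, c=M2/2=41/14, d=(M3−M2)/(6·1)=-41/42, b=Δ2−h2·(2M2+M3)/6=22/21
t_q=3/2 → seg 0, τ=3/2; S=4+34/21·τ+0·τ²+-1/7·τ³=333/56

  seg 0: a=4 b=34/21 c=0 d=-1/7
  seg 1: a=5 b=-47/21 c=-9/7 d=59/84
  seg 2: a=1 b=22/21 c=41/14 d=-41/42
S(3/2) = 333/56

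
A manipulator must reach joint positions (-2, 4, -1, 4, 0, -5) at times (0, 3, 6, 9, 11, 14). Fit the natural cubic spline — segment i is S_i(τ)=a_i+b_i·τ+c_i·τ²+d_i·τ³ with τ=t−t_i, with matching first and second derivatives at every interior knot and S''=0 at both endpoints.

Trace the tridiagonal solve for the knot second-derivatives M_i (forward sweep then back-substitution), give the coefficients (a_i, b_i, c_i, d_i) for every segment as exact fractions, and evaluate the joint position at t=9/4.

  seg 0: a=-2 b=437/132 c=0 d=-173/1188
  seg 1: a=4 b=-41/66 c=-173/132 d=127/396
  seg 2: a=-1 b=23/132 c=52/33 d=-427/1188
  seg 3: a=4 b=-5/66 c=-73/44 d=23/66
  seg 4: a=0 b=-167/66 c=19/44 d=-19/396
S(9/4) = 10673/2816

Δ: Δ0=2, Δ1=-5/3, Δ2=5/3, Δ3=-2, Δ4=-5/3
row 1: diag=12, rhs=-22; c'=1/4, d'=-11/6
row 2: denom=12−3·1/4=45/4; d'=(20−3·-11/6)/(45/4)=34/15
row 3: denom=10−3·4/15=46/5; d'=(-22−3·34/15)/(46/5)=-72/23
row 4: denom=10−2·5/23=220/23; d'=(2−2·-72/23)/(220/23)=19/22
back: M4=19/22
back: M3=-72/23−5/23·19/22=-73/22
back: M2=34/15−4/15·-73/22=104/33
back: M1=-11/6−1/4·104/33=-173/66
M: M0=0, M1=-173/66, M2=104/33, M3=-73/22, M4=19/22, M5=0
seg 0: a=-2, c=M0/2=0, d=(M1−M0)/(6·3)=-173/1188, b=Δ0−h0·(2M0+M1)/6=437/132
seg 1: a=4, c=M1/2=-173/132, d=(M2−M1)/(6·3)=127/396, b=Δ1−h1·(2M1+M2)/6=-41/66
seg 2: a=-1, c=M2/2=52/33, d=(M3−M2)/(6·3)=-427/1188, b=Δ2−h2·(2M2+M3)/6=23/132
seg 3: a=4, c=M3/2=-73/44, d=(M4−M3)/(6·2)=23/66, b=Δ3−h3·(2M3+M4)/6=-5/66
seg 4: a=0, c=M4/2=19/44, d=(M5−M4)/(6·3)=-19/396, b=Δ4−h4·(2M4+M5)/6=-167/66
t_q=9/4 → seg 0, τ=9/4; S=-2+437/132·τ+0·τ²+-173/1188·τ³=10673/2816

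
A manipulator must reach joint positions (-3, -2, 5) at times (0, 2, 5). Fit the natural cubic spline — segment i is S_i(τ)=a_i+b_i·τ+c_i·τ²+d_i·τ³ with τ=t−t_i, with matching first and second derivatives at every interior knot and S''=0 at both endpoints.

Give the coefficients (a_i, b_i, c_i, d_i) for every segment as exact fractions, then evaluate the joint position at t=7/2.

Δ: Δ0=1/2, Δ1=7/3
row 1: diag=10, rhs=11; c'=3/10, d'=11/10
back: M1=11/10
M: M0=0, M1=11/10, M2=0
seg 0: a=-3, c=M0/2=0, d=(M1−M0)/(6·2)=11/120, b=Δ0−h0·(2M0+M1)/6=2/15
seg 1: a=-2, c=M1/2=11/20, d=(M2−M1)/(6·3)=-11/180, b=Δ1−h1·(2M1+M2)/6=37/30
t_q=7/2 → seg 1, τ=3/2; S=-2+37/30·τ+11/20·τ²+-11/180·τ³=141/160

  seg 0: a=-3 b=2/15 c=0 d=11/120
  seg 1: a=-2 b=37/30 c=11/20 d=-11/180
S(7/2) = 141/160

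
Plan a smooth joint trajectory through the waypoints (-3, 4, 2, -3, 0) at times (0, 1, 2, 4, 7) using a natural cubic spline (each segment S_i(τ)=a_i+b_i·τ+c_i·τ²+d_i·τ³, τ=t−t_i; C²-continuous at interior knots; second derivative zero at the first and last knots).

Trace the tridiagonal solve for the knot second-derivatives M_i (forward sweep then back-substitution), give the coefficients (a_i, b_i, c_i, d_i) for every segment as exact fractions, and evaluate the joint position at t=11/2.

  seg 0: a=-3 b=995/107 c=0 d=-246/107
  seg 1: a=4 b=257/107 c=-738/107 d=267/107
  seg 2: a=2 b=-418/107 c=63/107 d=49/856
  seg 3: a=-3 b=-185/214 c=399/428 d=-133/1284
S(11/2) = -8727/3424

Δ: Δ0=7, Δ1=-2, Δ2=-5/2, Δ3=1
row 1: diag=4, rhs=-54; c'=1/4, d'=-27/2
row 2: denom=6−1·1/4=23/4; d'=(-3−1·-27/2)/(23/4)=42/23
row 3: denom=10−2·8/23=214/23; d'=(21−2·42/23)/(214/23)=399/214
back: M3=399/214
back: M2=42/23−8/23·399/214=126/107
back: M1=-27/2−1/4·126/107=-1476/107
M: M0=0, M1=-1476/107, M2=126/107, M3=399/214, M4=0
seg 0: a=-3, c=M0/2=0, d=(M1−M0)/(6·1)=-246/107, b=Δ0−h0·(2M0+M1)/6=995/107
seg 1: a=4, c=M1/2=-738/107, d=(M2−M1)/(6·1)=267/107, b=Δ1−h1·(2M1+M2)/6=257/107
seg 2: a=2, c=M2/2=63/107, d=(M3−M2)/(6·2)=49/856, b=Δ2−h2·(2M2+M3)/6=-418/107
seg 3: a=-3, c=M3/2=399/428, d=(M4−M3)/(6·3)=-133/1284, b=Δ3−h3·(2M3+M4)/6=-185/214
t_q=11/2 → seg 3, τ=3/2; S=-3+-185/214·τ+399/428·τ²+-133/1284·τ³=-8727/3424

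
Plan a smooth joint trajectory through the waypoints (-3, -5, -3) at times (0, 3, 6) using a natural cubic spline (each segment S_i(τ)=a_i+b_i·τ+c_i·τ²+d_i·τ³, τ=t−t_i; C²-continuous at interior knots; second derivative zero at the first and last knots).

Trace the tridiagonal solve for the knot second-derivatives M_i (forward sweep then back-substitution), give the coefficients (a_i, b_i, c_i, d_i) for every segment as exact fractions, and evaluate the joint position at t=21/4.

  seg 0: a=-3 b=-1 c=0 d=1/27
  seg 1: a=-5 b=0 c=1/3 d=-1/27
S(21/4) = -239/64

Δ: Δ0=-2/3, Δ1=2/3
row 1: diag=12, rhs=8; c'=1/4, d'=2/3
back: M1=2/3
M: M0=0, M1=2/3, M2=0
seg 0: a=-3, c=M0/2=0, d=(M1−M0)/(6·3)=1/27, b=Δ0−h0·(2M0+M1)/6=-1
seg 1: a=-5, c=M1/2=1/3, d=(M2−M1)/(6·3)=-1/27, b=Δ1−h1·(2M1+M2)/6=0
t_q=21/4 → seg 1, τ=9/4; S=-5+0·τ+1/3·τ²+-1/27·τ³=-239/64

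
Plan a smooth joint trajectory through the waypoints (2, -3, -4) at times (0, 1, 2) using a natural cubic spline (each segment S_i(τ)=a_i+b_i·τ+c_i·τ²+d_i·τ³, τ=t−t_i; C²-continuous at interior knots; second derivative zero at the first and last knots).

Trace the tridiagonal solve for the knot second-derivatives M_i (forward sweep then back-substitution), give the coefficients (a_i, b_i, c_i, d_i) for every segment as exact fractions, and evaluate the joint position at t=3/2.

Δ: Δ0=-5, Δ1=-1
row 1: diag=4, rhs=24; c'=1/4, d'=6
back: M1=6
M: M0=0, M1=6, M2=0
seg 0: a=2, c=M0/2=0, d=(M1−M0)/(6·1)=1, b=Δ0−h0·(2M0+M1)/6=-6
seg 1: a=-3, c=M1/2=3, d=(M2−M1)/(6·1)=-1, b=Δ1−h1·(2M1+M2)/6=-3
t_q=3/2 → seg 1, τ=1/2; S=-3+-3·τ+3·τ²+-1·τ³=-31/8

  seg 0: a=2 b=-6 c=0 d=1
  seg 1: a=-3 b=-3 c=3 d=-1
S(3/2) = -31/8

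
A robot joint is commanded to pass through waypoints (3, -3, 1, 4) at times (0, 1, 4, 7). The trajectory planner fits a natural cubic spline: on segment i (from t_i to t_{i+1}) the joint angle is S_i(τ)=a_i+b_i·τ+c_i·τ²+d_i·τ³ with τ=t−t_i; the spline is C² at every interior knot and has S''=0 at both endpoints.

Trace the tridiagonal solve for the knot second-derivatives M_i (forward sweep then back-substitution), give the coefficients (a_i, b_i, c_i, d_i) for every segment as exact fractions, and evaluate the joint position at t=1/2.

Δ: Δ0=-6, Δ1=4/3, Δ2=1
row 1: diag=8, rhs=44; c'=3/8, d'=11/2
row 2: denom=12−3·3/8=87/8; d'=(-2−3·11/2)/(87/8)=-148/87
back: M2=-148/87
back: M1=11/2−3/8·-148/87=178/29
M: M0=0, M1=178/29, M2=-148/87, M3=0
seg 0: a=3, c=M0/2=0, d=(M1−M0)/(6·1)=89/87, b=Δ0−h0·(2M0+M1)/6=-611/87
seg 1: a=-3, c=M1/2=89/29, d=(M2−M1)/(6·3)=-341/783, b=Δ1−h1·(2M1+M2)/6=-344/87
seg 2: a=1, c=M2/2=-74/87, d=(M3−M2)/(6·3)=74/783, b=Δ2−h2·(2M2+M3)/6=235/87
t_q=1/2 → seg 0, τ=1/2; S=3+-611/87·τ+0·τ²+89/87·τ³=-89/232

  seg 0: a=3 b=-611/87 c=0 d=89/87
  seg 1: a=-3 b=-344/87 c=89/29 d=-341/783
  seg 2: a=1 b=235/87 c=-74/87 d=74/783
S(1/2) = -89/232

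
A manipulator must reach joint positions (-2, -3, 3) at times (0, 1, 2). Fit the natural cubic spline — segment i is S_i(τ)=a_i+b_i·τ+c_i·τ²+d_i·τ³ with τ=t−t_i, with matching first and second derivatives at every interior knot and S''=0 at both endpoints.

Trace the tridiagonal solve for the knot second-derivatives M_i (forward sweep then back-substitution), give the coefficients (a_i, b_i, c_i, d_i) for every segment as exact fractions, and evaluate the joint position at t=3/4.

Δ: Δ0=-1, Δ1=6
row 1: diag=4, rhs=42; c'=1/4, d'=21/2
back: M1=21/2
M: M0=0, M1=21/2, M2=0
seg 0: a=-2, c=M0/2=0, d=(M1−M0)/(6·1)=7/4, b=Δ0−h0·(2M0+M1)/6=-11/4
seg 1: a=-3, c=M1/2=21/4, d=(M2−M1)/(6·1)=-7/4, b=Δ1−h1·(2M1+M2)/6=5/2
t_q=3/4 → seg 0, τ=3/4; S=-2+-11/4·τ+0·τ²+7/4·τ³=-851/256

  seg 0: a=-2 b=-11/4 c=0 d=7/4
  seg 1: a=-3 b=5/2 c=21/4 d=-7/4
S(3/4) = -851/256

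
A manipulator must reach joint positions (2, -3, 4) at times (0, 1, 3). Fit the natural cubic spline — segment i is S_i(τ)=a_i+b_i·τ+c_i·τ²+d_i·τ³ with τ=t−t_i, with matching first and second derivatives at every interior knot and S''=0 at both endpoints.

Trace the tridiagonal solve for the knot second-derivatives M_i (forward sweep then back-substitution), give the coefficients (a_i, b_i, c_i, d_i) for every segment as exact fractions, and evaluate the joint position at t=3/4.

Δ: Δ0=-5, Δ1=7/2
row 1: diag=6, rhs=51; c'=1/3, d'=17/2
back: M1=17/2
M: M0=0, M1=17/2, M2=0
seg 0: a=2, c=M0/2=0, d=(M1−M0)/(6·1)=17/12, b=Δ0−h0·(2M0+M1)/6=-77/12
seg 1: a=-3, c=M1/2=17/4, d=(M2−M1)/(6·2)=-17/24, b=Δ1−h1·(2M1+M2)/6=-13/6
t_q=3/4 → seg 0, τ=3/4; S=2+-77/12·τ+0·τ²+17/12·τ³=-567/256

  seg 0: a=2 b=-77/12 c=0 d=17/12
  seg 1: a=-3 b=-13/6 c=17/4 d=-17/24
S(3/4) = -567/256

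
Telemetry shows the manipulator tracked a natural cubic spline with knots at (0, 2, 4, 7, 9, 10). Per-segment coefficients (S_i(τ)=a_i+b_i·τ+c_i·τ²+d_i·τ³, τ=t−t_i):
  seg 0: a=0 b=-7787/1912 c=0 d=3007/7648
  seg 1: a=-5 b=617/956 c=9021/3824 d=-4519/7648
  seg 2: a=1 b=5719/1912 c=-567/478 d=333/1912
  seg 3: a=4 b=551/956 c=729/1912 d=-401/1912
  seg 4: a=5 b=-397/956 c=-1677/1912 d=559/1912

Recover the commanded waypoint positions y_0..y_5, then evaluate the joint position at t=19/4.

y_0 = S_0(0) = a_0 = 0
y_1 = S_1(0) = a_1 = -5
y_2 = S_2(0) = a_2 = 1
y_3 = S_3(0) = a_3 = 4
y_4 = S_4(0) = a_4 = 5
y_5 = S_4(1) = 4
t_q=19/4 is in segment 2 (τ=3/4); S_2(τ)=324223/122368

y_0=0 y_1=-5 y_2=1 y_3=4 y_4=5 y_5=4
S(19/4) = 324223/122368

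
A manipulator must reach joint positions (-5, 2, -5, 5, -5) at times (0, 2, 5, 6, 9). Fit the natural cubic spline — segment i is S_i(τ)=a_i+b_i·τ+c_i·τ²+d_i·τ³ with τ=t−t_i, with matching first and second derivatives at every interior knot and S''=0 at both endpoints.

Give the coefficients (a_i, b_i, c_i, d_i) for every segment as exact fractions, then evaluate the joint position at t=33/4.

Δ: Δ0=7/2, Δ1=-7/3, Δ2=10, Δ3=-10/3
row 1: diag=10, rhs=-35; c'=3/10, d'=-7/2
row 2: denom=8−3·3/10=71/10; d'=(74−3·-7/2)/(71/10)=845/71
row 3: denom=8−1·10/71=558/71; d'=(-80−1·845/71)/(558/71)=-725/62
back: M3=-725/62
back: M2=845/71−10/71·-725/62=420/31
back: M1=-7/2−3/10·420/31=-469/62
M: M0=0, M1=-469/62, M2=420/31, M3=-725/62, M4=0
seg 0: a=-5, c=M0/2=0, d=(M1−M0)/(6·2)=-469/744, b=Δ0−h0·(2M0+M1)/6=560/93
seg 1: a=2, c=M1/2=-469/124, d=(M2−M1)/(6·3)=1309/1116, b=Δ1−h1·(2M1+M2)/6=-287/186
seg 2: a=-5, c=M2/2=210/31, d=(M3−M2)/(6·1)=-1565/372, b=Δ2−h2·(2M2+M3)/6=2765/372
seg 3: a=5, c=M3/2=-725/124, d=(M4−M3)/(6·3)=725/1116, b=Δ3−h3·(2M3+M4)/6=1555/186
t_q=33/4 → seg 3, τ=9/4; S=5+1555/186·τ+-725/124·τ²+725/1116·τ³=12785/7936

  seg 0: a=-5 b=560/93 c=0 d=-469/744
  seg 1: a=2 b=-287/186 c=-469/124 d=1309/1116
  seg 2: a=-5 b=2765/372 c=210/31 d=-1565/372
  seg 3: a=5 b=1555/186 c=-725/124 d=725/1116
S(33/4) = 12785/7936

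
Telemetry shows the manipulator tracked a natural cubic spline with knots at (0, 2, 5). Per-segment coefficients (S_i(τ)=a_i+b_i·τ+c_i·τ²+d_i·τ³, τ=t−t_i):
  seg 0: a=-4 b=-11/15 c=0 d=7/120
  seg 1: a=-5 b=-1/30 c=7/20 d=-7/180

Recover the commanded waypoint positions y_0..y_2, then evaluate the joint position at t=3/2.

y_0 = S_0(0) = a_0 = -4
y_1 = S_1(0) = a_1 = -5
y_2 = S_1(3) = -3
t_q=3/2 is in segment 0 (τ=3/2); S_0(τ)=-1569/320

y_0=-4 y_1=-5 y_2=-3
S(3/2) = -1569/320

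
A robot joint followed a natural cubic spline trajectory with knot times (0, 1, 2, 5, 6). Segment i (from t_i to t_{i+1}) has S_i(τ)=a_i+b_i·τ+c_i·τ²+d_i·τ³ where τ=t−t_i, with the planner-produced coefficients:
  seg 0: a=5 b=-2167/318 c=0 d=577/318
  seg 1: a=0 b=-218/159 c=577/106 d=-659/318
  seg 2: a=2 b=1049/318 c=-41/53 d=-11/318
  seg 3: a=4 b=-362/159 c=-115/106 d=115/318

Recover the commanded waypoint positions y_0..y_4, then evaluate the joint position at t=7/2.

y_0=5 y_1=0 y_2=2 y_3=4 y_4=1
S(7/2) = 4317/848

y_0 = S_0(0) = a_0 = 5
y_1 = S_1(0) = a_1 = 0
y_2 = S_2(0) = a_2 = 2
y_3 = S_3(0) = a_3 = 4
y_4 = S_3(1) = 1
t_q=7/2 is in segment 2 (τ=3/2); S_2(τ)=4317/848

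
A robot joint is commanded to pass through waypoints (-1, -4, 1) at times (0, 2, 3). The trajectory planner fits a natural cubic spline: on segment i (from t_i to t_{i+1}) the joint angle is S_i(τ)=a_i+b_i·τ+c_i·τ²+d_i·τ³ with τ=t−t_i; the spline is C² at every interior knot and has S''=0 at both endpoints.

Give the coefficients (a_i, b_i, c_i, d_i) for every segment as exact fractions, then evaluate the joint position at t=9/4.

Δ: Δ0=-3/2, Δ1=5
row 1: diag=6, rhs=39; c'=1/6, d'=13/2
back: M1=13/2
M: M0=0, M1=13/2, M2=0
seg 0: a=-1, c=M0/2=0, d=(M1−M0)/(6·2)=13/24, b=Δ0−h0·(2M0+M1)/6=-11/3
seg 1: a=-4, c=M1/2=13/4, d=(M2−M1)/(6·1)=-13/12, b=Δ1−h1·(2M1+M2)/6=17/6
t_q=9/4 → seg 1, τ=1/4; S=-4+17/6·τ+13/4·τ²+-13/12·τ³=-795/256

  seg 0: a=-1 b=-11/3 c=0 d=13/24
  seg 1: a=-4 b=17/6 c=13/4 d=-13/12
S(9/4) = -795/256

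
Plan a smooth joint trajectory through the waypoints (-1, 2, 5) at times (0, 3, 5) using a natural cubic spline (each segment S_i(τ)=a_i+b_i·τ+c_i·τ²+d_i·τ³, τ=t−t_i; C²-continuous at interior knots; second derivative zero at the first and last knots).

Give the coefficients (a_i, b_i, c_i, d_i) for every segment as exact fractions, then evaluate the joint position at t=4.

Δ: Δ0=1, Δ1=3/2
row 1: diag=10, rhs=3; c'=1/5, d'=3/10
back: M1=3/10
M: M0=0, M1=3/10, M2=0
seg 0: a=-1, c=M0/2=0, d=(M1−M0)/(6·3)=1/60, b=Δ0−h0·(2M0+M1)/6=17/20
seg 1: a=2, c=M1/2=3/20, d=(M2−M1)/(6·2)=-1/40, b=Δ1−h1·(2M1+M2)/6=13/10
t_q=4 → seg 1, τ=1; S=2+13/10·τ+3/20·τ²+-1/40·τ³=137/40

  seg 0: a=-1 b=17/20 c=0 d=1/60
  seg 1: a=2 b=13/10 c=3/20 d=-1/40
S(4) = 137/40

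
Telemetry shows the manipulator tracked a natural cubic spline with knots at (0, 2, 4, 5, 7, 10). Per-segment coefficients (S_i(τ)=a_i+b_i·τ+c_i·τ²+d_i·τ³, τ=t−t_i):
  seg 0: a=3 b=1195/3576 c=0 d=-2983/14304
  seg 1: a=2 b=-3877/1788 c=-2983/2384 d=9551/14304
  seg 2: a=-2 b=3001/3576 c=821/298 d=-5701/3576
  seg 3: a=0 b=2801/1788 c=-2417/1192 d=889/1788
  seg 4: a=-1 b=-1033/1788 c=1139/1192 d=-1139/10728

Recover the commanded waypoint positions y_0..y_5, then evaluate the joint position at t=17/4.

y_0 = S_0(0) = a_0 = 3
y_1 = S_1(0) = a_1 = 2
y_2 = S_2(0) = a_2 = -2
y_3 = S_3(0) = a_3 = 0
y_4 = S_4(0) = a_4 = -1
y_5 = S_4(3) = 3
t_q=17/4 is in segment 2 (τ=1/4); S_2(τ)=-125335/76288

y_0=3 y_1=2 y_2=-2 y_3=0 y_4=-1 y_5=3
S(17/4) = -125335/76288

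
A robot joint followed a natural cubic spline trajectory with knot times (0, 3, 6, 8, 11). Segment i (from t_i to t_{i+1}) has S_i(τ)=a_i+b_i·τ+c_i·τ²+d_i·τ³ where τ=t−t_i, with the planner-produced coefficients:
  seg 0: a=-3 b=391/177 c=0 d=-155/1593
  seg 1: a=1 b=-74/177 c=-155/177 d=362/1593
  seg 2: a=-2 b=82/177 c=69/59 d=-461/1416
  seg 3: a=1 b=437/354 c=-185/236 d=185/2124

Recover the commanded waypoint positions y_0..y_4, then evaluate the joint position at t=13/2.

y_0 = S_0(0) = a_0 = -3
y_1 = S_1(0) = a_1 = 1
y_2 = S_2(0) = a_2 = -2
y_3 = S_3(0) = a_3 = 1
y_4 = S_3(3) = 0
t_q=13/2 is in segment 2 (τ=1/2); S_2(τ)=-5727/3776

y_0=-3 y_1=1 y_2=-2 y_3=1 y_4=0
S(13/2) = -5727/3776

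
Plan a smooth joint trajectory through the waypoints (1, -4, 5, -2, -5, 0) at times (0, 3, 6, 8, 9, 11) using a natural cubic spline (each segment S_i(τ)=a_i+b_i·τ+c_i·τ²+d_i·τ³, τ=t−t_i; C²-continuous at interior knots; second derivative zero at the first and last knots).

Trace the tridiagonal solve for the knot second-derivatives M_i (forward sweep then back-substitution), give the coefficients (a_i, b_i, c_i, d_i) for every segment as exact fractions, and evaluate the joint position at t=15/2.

  seg 0: a=1 b=-25123/7194 c=0 d=13133/64746
  seg 1: a=-4 b=7138/3597 c=13133/7194 d=-32093/64746
  seg 2: a=5 b=-3205/7194 c=-3160/1199 d=7973/14388
  seg 3: a=-2 b=-2837/654 c=1653/2398 d=2333/3597
  seg 4: a=-5 b=-7291/7194 c=6319/2398 d=-6319/14388
S(15/2) = 10437/38368

Δ: Δ0=-5/3, Δ1=3, Δ2=-7/2, Δ3=-3, Δ4=5/2
row 1: diag=12, rhs=28; c'=1/4, d'=7/3
row 2: denom=10−3·1/4=37/4; d'=(-39−3·7/3)/(37/4)=-184/37
row 3: denom=6−2·8/37=206/37; d'=(3−2·-184/37)/(206/37)=479/206
row 4: denom=6−1·37/206=1199/206; d'=(33−1·479/206)/(1199/206)=6319/1199
back: M4=6319/1199
back: M3=479/206−37/206·6319/1199=1653/1199
back: M2=-184/37−8/37·1653/1199=-6320/1199
back: M1=7/3−1/4·-6320/1199=13133/3597
M: M0=0, M1=13133/3597, M2=-6320/1199, M3=1653/1199, M4=6319/1199, M5=0
seg 0: a=1, c=M0/2=0, d=(M1−M0)/(6·3)=13133/64746, b=Δ0−h0·(2M0+M1)/6=-25123/7194
seg 1: a=-4, c=M1/2=13133/7194, d=(M2−M1)/(6·3)=-32093/64746, b=Δ1−h1·(2M1+M2)/6=7138/3597
seg 2: a=5, c=M2/2=-3160/1199, d=(M3−M2)/(6·2)=7973/14388, b=Δ2−h2·(2M2+M3)/6=-3205/7194
seg 3: a=-2, c=M3/2=1653/2398, d=(M4−M3)/(6·1)=2333/3597, b=Δ3−h3·(2M3+M4)/6=-2837/654
seg 4: a=-5, c=M4/2=6319/2398, d=(M5−M4)/(6·2)=-6319/14388, b=Δ4−h4·(2M4+M5)/6=-7291/7194
t_q=15/2 → seg 2, τ=3/2; S=5+-3205/7194·τ+-3160/1199·τ²+7973/14388·τ³=10437/38368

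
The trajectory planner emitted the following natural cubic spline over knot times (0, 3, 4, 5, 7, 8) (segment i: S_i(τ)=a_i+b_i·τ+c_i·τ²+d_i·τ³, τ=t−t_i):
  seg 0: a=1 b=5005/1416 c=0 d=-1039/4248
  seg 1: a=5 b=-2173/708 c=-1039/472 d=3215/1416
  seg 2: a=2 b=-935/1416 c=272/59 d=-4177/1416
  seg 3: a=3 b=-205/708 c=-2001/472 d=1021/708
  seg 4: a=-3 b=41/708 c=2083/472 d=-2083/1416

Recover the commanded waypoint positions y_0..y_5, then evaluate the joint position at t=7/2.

y_0 = S_0(0) = a_0 = 1
y_1 = S_1(0) = a_1 = 5
y_2 = S_2(0) = a_2 = 2
y_3 = S_3(0) = a_3 = 3
y_4 = S_4(0) = a_4 = -3
y_5 = S_4(1) = 0
t_q=7/2 is in segment 1 (τ=1/2); S_1(τ)=12079/3776

y_0=1 y_1=5 y_2=2 y_3=3 y_4=-3 y_5=0
S(7/2) = 12079/3776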